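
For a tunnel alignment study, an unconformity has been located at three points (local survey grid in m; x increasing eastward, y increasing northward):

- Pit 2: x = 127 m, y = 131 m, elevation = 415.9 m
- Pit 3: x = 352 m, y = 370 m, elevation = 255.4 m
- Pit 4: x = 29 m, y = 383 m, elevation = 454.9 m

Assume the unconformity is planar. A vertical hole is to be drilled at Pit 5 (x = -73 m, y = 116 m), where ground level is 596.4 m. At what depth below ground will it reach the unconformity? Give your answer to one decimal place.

55.0 m

Let the plane be z = a·x + b·y + c.
Pit 3−Pit 2: 225a + 239b = −160.5;  Pit 4−Pit 2: −98a + 252b = 39.
Solving gives a = −0.62114, b = −0.08679.
Then c = 415.9 − a·127 − b·131 = 506.15.
At (-73, 116): z_contact = 45.34 − 10.07 + 506.15 = 541.43 m.
Depth below ground = 596.4 − 541.43 = 55.0 m.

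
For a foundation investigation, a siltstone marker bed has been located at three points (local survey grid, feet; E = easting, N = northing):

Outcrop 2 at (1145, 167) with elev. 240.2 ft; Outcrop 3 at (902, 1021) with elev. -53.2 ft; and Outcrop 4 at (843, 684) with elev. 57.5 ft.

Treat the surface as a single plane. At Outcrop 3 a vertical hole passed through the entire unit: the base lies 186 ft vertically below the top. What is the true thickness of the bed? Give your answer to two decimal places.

176.32 ft

Two edge vectors: Outcrop 2→Outcrop 3 = (-243, 854, -293.4), Outcrop 2→Outcrop 4 = (-302, 517, -182.7).
Normal n = (Outcrop 2→Outcrop 3) × (Outcrop 2→Outcrop 4) = (-4338, 44210.7, 132277).
So ∂z/∂E = −n_x/n_z = 0.03279 and ∂z/∂N = −n_y/n_z = −0.33423.
|∇z| = √(a²+b²) = 0.33583, so dip δ = arctan(0.33583) = 18.56°.
True thickness = vertical thickness × cos δ = 186 × cos 18.56° = 176.32 ft.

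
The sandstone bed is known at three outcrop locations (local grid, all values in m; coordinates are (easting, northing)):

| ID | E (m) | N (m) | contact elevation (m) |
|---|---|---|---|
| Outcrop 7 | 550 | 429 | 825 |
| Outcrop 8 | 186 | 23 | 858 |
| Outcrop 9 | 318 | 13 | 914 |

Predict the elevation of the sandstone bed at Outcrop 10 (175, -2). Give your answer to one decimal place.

864.5 m

Two edge vectors: Outcrop 7→Outcrop 8 = (-364, -406, 33), Outcrop 7→Outcrop 9 = (-232, -416, 89).
Normal n = (Outcrop 7→Outcrop 8) × (Outcrop 7→Outcrop 9) = (-22406, 24740, 57232).
So ∂z/∂E = −n_x/n_z = 0.39149 and ∂z/∂N = −n_y/n_z = −0.43228.
Intercept c from Outcrop 7: 825 − 215.32 + 185.45 = 795.12.
At (175, -2): z = 68.5 + 0.9 + 795.12 = 864.5 m.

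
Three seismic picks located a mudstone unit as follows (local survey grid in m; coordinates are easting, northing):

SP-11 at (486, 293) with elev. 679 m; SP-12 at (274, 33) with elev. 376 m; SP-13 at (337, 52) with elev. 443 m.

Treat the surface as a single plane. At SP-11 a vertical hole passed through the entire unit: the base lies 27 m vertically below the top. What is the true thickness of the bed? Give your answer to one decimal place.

18.9 m

Two edge vectors: SP-11→SP-12 = (-212, -260, -303), SP-11→SP-13 = (-149, -241, -236).
Normal n = (SP-11→SP-12) × (SP-11→SP-13) = (-11663, -4885, 12352).
So ∂z/∂easting = −n_x/n_z = 0.94422 and ∂z/∂northing = −n_y/n_z = 0.39548.
|∇z| = √(a²+b²) = 1.02370, so dip δ = arctan(1.02370) = 45.67°.
True thickness = vertical thickness × cos δ = 27 × cos 45.67° = 18.9 m.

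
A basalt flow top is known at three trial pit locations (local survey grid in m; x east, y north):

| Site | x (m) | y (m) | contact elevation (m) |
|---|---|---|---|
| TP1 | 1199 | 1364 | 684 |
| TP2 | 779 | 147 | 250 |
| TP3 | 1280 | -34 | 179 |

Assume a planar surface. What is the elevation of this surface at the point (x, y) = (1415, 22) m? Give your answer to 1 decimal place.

197.6 m

Let the plane be z = a·x + b·y + c.
TP2−TP1: −420a − 1217b = −434;  TP3−TP1: 81a − 1398b = −505.
Solving gives a = −0.011452, b = 0.360567.
Then c = 684 − a·1199 − b·1364 = 205.92.
At (1415, 22): z = −16.2 + 7.9 + 205.92 = 197.6 m.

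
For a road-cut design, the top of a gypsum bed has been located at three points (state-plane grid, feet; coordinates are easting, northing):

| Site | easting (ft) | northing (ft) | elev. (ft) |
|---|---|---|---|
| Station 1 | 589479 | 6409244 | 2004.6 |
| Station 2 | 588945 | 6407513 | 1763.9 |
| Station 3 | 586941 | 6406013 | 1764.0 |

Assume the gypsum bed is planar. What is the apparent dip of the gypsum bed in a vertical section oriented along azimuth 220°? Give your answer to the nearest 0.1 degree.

Two edge vectors: Station 1→Station 2 = (-534, -1731, -240.7), Station 1→Station 3 = (-2538, -3231, -240.6).
Normal n = (Station 1→Station 2) × (Station 1→Station 3) = (-361223.1, 482416.2, -2667924).
So ∂z/∂easting = −n_x/n_z = −0.13539 and ∂z/∂northing = −n_y/n_z = 0.18082.
Unit vector along 220° is (sin 220°, cos 220°) = (-0.6428, -0.7660).
Slope in that direction = a·(-0.6428) + b·(-0.7660) = −0.05149.
Apparent dip = arctan|0.05149| = 2.9° (true dip is 12.7°, so apparent ≤ true as expected).

2.9°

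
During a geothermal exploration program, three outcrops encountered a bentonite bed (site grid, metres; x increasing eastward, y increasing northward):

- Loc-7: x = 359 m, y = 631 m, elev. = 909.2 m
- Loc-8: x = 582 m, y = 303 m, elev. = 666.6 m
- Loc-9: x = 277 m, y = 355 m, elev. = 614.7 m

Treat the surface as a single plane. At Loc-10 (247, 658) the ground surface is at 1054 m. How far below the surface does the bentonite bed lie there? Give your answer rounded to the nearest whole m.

156 m

Let the plane be z = a·x + b·y + c.
Loc-8−Loc-7: 223a − 328b = −242.6;  Loc-9−Loc-7: −82a − 276b = −294.5.
Solving gives a = 0.33511, b = 0.96747.
Then c = 909.2 − a·359 − b·631 = 178.42.
At (247, 658): z_contact = 82.8 + 636.6 + 178.42 = 897.8 m.
Depth below ground = 1054 − 897.8 = 156 m.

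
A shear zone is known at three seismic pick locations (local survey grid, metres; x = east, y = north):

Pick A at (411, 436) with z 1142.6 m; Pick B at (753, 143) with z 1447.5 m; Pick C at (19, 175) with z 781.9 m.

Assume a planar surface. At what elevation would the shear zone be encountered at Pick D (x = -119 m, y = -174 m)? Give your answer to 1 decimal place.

Let the plane be z = a·x + b·y + c.
Pick B−Pick A: 342a − 293b = 304.9;  Pick C−Pick A: −392a − 261b = −360.7.
Solving gives a = 0.90763, b = 0.01881.
Then c = 1142.6 − a·411 − b·436 = 761.36.
At (-119, -174): z = −108.0 − 3.3 + 761.36 = 650.1 m.

650.1 m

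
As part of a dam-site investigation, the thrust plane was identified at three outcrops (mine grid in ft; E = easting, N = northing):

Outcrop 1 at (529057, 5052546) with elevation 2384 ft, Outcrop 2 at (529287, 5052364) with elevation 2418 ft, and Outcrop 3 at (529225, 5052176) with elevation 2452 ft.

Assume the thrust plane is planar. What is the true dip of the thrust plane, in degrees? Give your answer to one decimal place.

10.3°

Two edge vectors: Outcrop 1→Outcrop 2 = (230, -182, 34), Outcrop 1→Outcrop 3 = (168, -370, 68).
Normal n = (Outcrop 1→Outcrop 2) × (Outcrop 1→Outcrop 3) = (204, -9928, -54524).
So ∂z/∂E = −n_x/n_z = 0.00374 and ∂z/∂N = −n_y/n_z = −0.18208.
Gradient magnitude |∇z| = √(a² + b²) = √(0.00001 + 0.03315) = 0.18212.
True dip = arctan(0.18212) = 10.3°, dipping toward N (azimuth ≈ 359°).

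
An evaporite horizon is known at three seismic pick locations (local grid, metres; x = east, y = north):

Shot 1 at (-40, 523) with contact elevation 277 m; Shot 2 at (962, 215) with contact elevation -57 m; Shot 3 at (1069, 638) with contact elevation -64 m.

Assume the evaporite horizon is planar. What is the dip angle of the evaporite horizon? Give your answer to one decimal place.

17.8°

Two edge vectors: Shot 1→Shot 2 = (1002, -308, -334), Shot 1→Shot 3 = (1109, 115, -341).
Normal n = (Shot 1→Shot 2) × (Shot 1→Shot 3) = (143438, -28724, 456802).
So ∂z/∂x = −n_x/n_z = −0.31400 and ∂z/∂y = −n_y/n_z = 0.06288.
Gradient magnitude |∇z| = √(a² + b²) = √(0.09860 + 0.00395) = 0.32024.
True dip = arctan(0.32024) = 17.8°, dipping toward ESE (azimuth ≈ 101°).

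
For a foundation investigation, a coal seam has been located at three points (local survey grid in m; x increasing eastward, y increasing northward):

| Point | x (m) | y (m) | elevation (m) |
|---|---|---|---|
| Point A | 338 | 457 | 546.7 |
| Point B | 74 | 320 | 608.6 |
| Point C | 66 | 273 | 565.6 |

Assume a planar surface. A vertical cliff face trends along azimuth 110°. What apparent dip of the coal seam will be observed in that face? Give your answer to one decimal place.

Let the plane be z = a·x + b·y + c.
Point B−Point A: −264a − 137b = 61.9;  Point C−Point A: −272a − 184b = 18.9.
Solving gives a = −0.77796, b = 1.04731.
Unit vector along 110° is (sin 110°, cos 110°) = (0.9397, -0.3420).
Slope in that direction = a·(0.9397) + b·(-0.3420) = −1.08925.
Apparent dip = arctan|1.08925| = 47.4° (true dip is 52.5°, so apparent ≤ true as expected).

47.4°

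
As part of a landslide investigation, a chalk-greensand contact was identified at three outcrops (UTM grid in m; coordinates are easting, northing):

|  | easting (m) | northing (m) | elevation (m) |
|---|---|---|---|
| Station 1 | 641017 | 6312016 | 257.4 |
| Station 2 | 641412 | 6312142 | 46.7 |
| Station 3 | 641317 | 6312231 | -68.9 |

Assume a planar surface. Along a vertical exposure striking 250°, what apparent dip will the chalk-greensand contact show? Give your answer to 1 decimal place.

Let the plane be z = a·easting + b·northing + c.
Station 2−Station 1: 395a + 126b = −210.7;  Station 3−Station 1: 300a + 215b = −326.3.
Solving gives a = −0.08884, b = −1.39371.
Unit vector along 250° is (sin 250°, cos 250°) = (-0.9397, -0.3420).
Slope in that direction = a·(-0.9397) + b·(-0.3420) = 0.56016.
Apparent dip = arctan|0.56016| = 29.3° (true dip is 54.4°, so apparent ≤ true as expected).

29.3°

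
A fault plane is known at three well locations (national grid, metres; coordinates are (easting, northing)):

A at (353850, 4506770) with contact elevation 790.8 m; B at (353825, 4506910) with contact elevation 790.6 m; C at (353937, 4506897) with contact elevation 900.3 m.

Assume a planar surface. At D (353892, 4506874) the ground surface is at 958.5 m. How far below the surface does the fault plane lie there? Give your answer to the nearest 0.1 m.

Let the plane be z = a·E + b·N + c.
B−A: −25a + 140b = −0.2;  C−A: 87a + 127b = 109.5.
Solving gives a = 1.000026050, b = 0.177147509.
Then c = 790.8 − a·353850 − b·4506770 = −1151431.50.
At (353892, 4506874): z_contact = 353901.22 + 798381.50 − 1151431.50 = 851.22 m.
Depth below ground = 958.5 − 851.22 = 107.3 m.

107.3 m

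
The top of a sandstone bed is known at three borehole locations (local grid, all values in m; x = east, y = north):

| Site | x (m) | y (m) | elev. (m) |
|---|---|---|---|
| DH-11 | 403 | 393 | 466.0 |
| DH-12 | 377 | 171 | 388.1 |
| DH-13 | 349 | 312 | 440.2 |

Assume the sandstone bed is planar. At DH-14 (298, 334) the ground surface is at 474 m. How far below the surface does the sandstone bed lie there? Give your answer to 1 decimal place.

22.9 m

Let the plane be z = a·x + b·y + c.
DH-12−DH-11: −26a − 222b = −77.9;  DH-13−DH-11: −54a − 81b = −25.8.
Solving gives a = −0.05893, b = 0.35780.
Then c = 466 − a·403 − b·393 = 349.13.
At (298, 334): z_contact = −17.56 + 119.51 + 349.13 = 451.08 m.
Depth below ground = 474 − 451.08 = 22.9 m.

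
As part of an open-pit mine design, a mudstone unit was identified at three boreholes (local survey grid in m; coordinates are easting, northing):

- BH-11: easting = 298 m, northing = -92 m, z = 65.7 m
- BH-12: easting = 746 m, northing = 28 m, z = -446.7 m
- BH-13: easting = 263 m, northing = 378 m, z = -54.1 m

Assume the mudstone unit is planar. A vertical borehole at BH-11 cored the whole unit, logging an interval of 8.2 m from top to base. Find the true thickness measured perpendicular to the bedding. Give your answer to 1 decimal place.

Let the plane be z = a·easting + b·northing + c.
BH-12−BH-11: 448a + 120b = −512.4;  BH-13−BH-11: −35a + 470b = −119.8.
Solving gives a = −1.05444, b = −0.33342.
|∇z| = √(a²+b²) = 1.10590, so dip δ = arctan(1.10590) = 47.88°.
True thickness = vertical thickness × cos δ = 8.2 × cos 47.88° = 5.5 m.

5.5 m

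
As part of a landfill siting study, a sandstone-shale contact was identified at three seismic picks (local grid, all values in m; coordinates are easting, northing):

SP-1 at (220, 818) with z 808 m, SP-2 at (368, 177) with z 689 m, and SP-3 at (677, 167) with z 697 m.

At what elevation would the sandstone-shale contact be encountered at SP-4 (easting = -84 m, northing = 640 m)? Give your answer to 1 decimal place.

763.9 m

Two edge vectors: SP-1→SP-2 = (148, -641, -119), SP-1→SP-3 = (457, -651, -111).
Normal n = (SP-1→SP-2) × (SP-1→SP-3) = (-6318, -37955, 196589).
So ∂z/∂easting = −n_x/n_z = 0.03214 and ∂z/∂northing = −n_y/n_z = 0.19307.
Intercept c from SP-1: 808 − 7.07 − 157.93 = 643.00.
At (-84, 640): z = −2.7 + 123.6 + 643.00 = 763.9 m.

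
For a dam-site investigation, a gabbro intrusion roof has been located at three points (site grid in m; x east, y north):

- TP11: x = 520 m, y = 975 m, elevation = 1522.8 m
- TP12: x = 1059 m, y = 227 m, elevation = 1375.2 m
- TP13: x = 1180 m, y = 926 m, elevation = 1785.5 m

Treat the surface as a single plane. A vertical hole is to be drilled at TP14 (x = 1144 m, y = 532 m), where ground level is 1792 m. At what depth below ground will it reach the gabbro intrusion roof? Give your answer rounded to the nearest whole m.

Let the plane be z = a·x + b·y + c.
TP12−TP11: 539a − 748b = −147.6;  TP13−TP11: 660a − 49b = 262.7.
Solving gives a = 0.43601, b = 0.51151.
Then c = 1522.8 − a·520 − b·975 = 797.36.
At (1144, 532): z_contact = 498.8 + 272.1 + 797.36 = 1568.3 m.
Depth below ground = 1792 − 1568.3 = 224 m.

224 m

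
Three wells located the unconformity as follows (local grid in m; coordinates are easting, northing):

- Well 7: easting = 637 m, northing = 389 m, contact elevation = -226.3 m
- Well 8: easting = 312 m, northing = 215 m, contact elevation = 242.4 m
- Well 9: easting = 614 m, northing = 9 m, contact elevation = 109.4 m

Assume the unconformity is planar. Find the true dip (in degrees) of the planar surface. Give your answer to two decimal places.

Two edge vectors: Well 7→Well 8 = (-325, -174, 468.7), Well 7→Well 9 = (-23, -380, 335.7).
Normal n = (Well 7→Well 8) × (Well 7→Well 9) = (119694.2, 98322.4, 119498).
So ∂z/∂easting = −n_x/n_z = −1.00164 and ∂z/∂northing = −n_y/n_z = −0.82280.
Gradient magnitude |∇z| = √(a² + b²) = √(1.00329 + 0.67699) = 1.29626.
True dip = arctan(1.29626) = 52.35°, dipping toward NE (azimuth ≈ 051°).

52.35°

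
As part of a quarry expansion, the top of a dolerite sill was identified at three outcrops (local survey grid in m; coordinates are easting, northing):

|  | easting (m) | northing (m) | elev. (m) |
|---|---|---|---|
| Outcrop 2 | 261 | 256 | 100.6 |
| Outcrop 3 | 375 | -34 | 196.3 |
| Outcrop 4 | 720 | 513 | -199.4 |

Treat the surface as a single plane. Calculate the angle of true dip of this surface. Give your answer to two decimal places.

Two edge vectors: Outcrop 2→Outcrop 3 = (114, -290, 95.7), Outcrop 2→Outcrop 4 = (459, 257, -300).
Normal n = (Outcrop 2→Outcrop 3) × (Outcrop 2→Outcrop 4) = (62405.1, 78126.3, 162408).
So ∂z/∂easting = −n_x/n_z = −0.38425 and ∂z/∂northing = −n_y/n_z = −0.48105.
Gradient magnitude |∇z| = √(a² + b²) = √(0.14765 + 0.23141) = 0.61568.
True dip = arctan(0.61568) = 31.62°, dipping toward NE (azimuth ≈ 039°).

31.62°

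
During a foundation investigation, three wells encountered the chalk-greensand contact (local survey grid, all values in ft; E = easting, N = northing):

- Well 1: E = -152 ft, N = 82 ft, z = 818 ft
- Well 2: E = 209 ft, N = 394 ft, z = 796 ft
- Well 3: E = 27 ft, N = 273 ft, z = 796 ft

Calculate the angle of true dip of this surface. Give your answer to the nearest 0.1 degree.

20.2°

Let the plane be z = a·E + b·N + c.
Well 2−Well 1: 361a + 312b = −22;  Well 3−Well 1: 179a + 191b = −22.
Solving gives a = 0.20316, b = −0.30558.
Gradient magnitude |∇z| = √(a² + b²) = √(0.04127 + 0.09338) = 0.36695.
True dip = arctan(0.36695) = 20.2°, dipping toward NNW (azimuth ≈ 326°).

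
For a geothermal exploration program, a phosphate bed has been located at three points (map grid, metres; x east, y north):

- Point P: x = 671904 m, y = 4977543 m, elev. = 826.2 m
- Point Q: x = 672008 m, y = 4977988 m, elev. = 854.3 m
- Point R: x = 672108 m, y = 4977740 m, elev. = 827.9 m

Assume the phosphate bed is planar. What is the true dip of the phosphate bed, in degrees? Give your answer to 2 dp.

Two edge vectors: Point P→Point Q = (104, 445, 28.1), Point P→Point R = (204, 197, 1.7).
Normal n = (Point P→Point Q) × (Point P→Point R) = (-4779.2, 5555.6, -70292).
So ∂z/∂x = −n_x/n_z = −0.06799 and ∂z/∂y = −n_y/n_z = 0.07904.
Gradient magnitude |∇z| = √(a² + b²) = √(0.00462 + 0.00625) = 0.10426.
True dip = arctan(0.10426) = 5.95°, dipping toward SE (azimuth ≈ 139°).

5.95°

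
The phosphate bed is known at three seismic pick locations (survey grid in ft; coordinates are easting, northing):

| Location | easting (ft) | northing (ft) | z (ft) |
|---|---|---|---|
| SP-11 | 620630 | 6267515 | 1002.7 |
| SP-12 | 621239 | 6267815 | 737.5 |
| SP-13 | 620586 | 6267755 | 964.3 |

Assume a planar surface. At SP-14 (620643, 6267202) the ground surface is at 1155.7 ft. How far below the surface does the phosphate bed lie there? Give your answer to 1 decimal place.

Two edge vectors: SP-11→SP-12 = (609, 300, -265.2), SP-11→SP-13 = (-44, 240, -38.4).
Normal n = (SP-11→SP-12) × (SP-11→SP-13) = (52128, 35054.4, 159360).
So ∂z/∂easting = −n_x/n_z = −0.327108434 and ∂z/∂northing = −n_y/n_z = −0.219969880.
Intercept c from SP-11: 1002.7 + 203013.31 + 1378664.52 = 1582680.53.
At (620643, 6267202): z_contact = −203017.56 − 1378595.67 + 1582680.53 = 1067.30 ft.
Depth below ground = 1155.7 − 1067.30 = 88.4 ft.

88.4 ft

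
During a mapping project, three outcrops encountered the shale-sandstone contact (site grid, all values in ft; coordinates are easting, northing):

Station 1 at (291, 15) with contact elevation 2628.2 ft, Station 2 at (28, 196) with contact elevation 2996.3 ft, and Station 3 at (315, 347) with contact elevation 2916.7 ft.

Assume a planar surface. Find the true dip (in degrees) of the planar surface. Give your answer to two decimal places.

50.17°

Two edge vectors: Station 1→Station 2 = (-263, 181, 368.1), Station 1→Station 3 = (24, 332, 288.5).
Normal n = (Station 1→Station 2) × (Station 1→Station 3) = (-69990.7, 84709.9, -91660).
So ∂z/∂easting = −n_x/n_z = −0.76359 and ∂z/∂northing = −n_y/n_z = 0.92418.
Gradient magnitude |∇z| = √(a² + b²) = √(0.58307 + 0.85410) = 1.19882.
True dip = arctan(1.19882) = 50.17°, dipping toward SE (azimuth ≈ 140°).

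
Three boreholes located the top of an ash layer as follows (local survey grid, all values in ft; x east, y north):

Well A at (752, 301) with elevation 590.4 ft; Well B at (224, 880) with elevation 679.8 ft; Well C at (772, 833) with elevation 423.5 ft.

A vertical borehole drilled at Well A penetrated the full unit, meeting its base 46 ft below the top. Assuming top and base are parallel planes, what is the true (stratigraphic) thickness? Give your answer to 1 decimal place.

39.9 ft

Two edge vectors: Well A→Well B = (-528, 579, 89.4), Well A→Well C = (20, 532, -166.9).
Normal n = (Well A→Well B) × (Well A→Well C) = (-144195.9, -86335.2, -292476).
So ∂z/∂x = −n_x/n_z = −0.49302 and ∂z/∂y = −n_y/n_z = −0.29519.
|∇z| = √(a²+b²) = 0.57463, so dip δ = arctan(0.57463) = 29.88°.
True thickness = vertical thickness × cos δ = 46 × cos 29.88° = 39.9 ft.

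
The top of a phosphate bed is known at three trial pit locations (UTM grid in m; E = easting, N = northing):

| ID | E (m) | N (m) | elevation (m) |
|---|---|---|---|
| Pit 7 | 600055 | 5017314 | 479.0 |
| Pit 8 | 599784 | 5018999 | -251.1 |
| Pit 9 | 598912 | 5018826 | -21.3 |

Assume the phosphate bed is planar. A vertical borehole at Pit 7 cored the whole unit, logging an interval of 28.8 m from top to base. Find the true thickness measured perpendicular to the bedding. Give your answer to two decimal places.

25.84 m

Let the plane be z = a·E + b·N + c.
Pit 8−Pit 7: −271a + 1685b = −730.1;  Pit 9−Pit 7: −1143a + 1512b = −500.3.
Solving gives a = −0.17208, b = −0.46097.
|∇z| = √(a²+b²) = 0.49204, so dip δ = arctan(0.49204) = 26.20°.
True thickness = vertical thickness × cos δ = 28.8 × cos 26.20° = 25.84 m.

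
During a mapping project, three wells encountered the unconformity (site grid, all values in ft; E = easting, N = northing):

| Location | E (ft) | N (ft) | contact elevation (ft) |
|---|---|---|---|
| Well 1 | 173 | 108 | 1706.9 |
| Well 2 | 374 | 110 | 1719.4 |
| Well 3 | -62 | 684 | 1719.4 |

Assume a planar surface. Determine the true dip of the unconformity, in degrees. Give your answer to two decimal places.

4.43°

Let the plane be z = a·E + b·N + c.
Well 2−Well 1: 201a + 2b = 12.5;  Well 3−Well 1: −235a + 576b = 12.5.
Solving gives a = 0.06172, b = 0.04688.
Gradient magnitude |∇z| = √(a² + b²) = √(0.00381 + 0.00220) = 0.07751.
True dip = arctan(0.07751) = 4.43°, dipping toward SW (azimuth ≈ 233°).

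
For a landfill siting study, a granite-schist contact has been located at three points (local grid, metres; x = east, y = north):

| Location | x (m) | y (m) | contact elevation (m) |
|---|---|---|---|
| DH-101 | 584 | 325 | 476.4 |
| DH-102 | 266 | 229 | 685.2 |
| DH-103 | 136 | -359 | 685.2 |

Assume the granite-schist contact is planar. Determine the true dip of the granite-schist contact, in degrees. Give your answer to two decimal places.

35.77°

Let the plane be z = a·x + b·y + c.
DH-102−DH-101: −318a − 96b = 208.8;  DH-103−DH-101: −448a − 684b = 208.8.
Solving gives a = −0.70356, b = 0.15555.
Gradient magnitude |∇z| = √(a² + b²) = √(0.49500 + 0.02420) = 0.72055.
True dip = arctan(0.72055) = 35.77°, dipping toward ESE (azimuth ≈ 102°).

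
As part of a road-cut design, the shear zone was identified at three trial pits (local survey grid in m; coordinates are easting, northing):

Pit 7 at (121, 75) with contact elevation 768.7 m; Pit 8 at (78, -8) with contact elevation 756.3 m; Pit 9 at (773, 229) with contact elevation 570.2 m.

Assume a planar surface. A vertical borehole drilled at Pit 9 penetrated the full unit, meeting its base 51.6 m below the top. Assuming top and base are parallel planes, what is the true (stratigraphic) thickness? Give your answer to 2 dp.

45.75 m

Let the plane be z = a·easting + b·northing + c.
Pit 8−Pit 7: −43a − 83b = −12.4;  Pit 9−Pit 7: 652a + 154b = −198.5.
Solving gives a = −0.38710, b = 0.34995.
|∇z| = √(a²+b²) = 0.52183, so dip δ = arctan(0.52183) = 27.56°.
True thickness = vertical thickness × cos δ = 51.6 × cos 27.56° = 45.75 m.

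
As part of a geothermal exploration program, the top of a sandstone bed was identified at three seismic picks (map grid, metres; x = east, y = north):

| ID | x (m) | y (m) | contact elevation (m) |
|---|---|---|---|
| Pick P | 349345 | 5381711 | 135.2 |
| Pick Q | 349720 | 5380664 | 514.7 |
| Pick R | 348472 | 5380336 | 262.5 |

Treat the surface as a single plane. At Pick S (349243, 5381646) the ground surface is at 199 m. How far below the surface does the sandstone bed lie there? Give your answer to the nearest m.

Two edge vectors: Pick P→Pick Q = (375, -1047, 379.5), Pick P→Pick R = (-873, -1375, 127.3).
Normal n = (Pick P→Pick Q) × (Pick P→Pick R) = (388529.4, -379041, -1429656).
So ∂z/∂x = −n_x/n_z = 0.27176426 and ∂z/∂y = −n_y/n_z = −0.26512742.
Intercept c from Pick P: 135.2 − 94939.48 + 1426839.13 = 1332034.84.
At (349243, 5381646): z_contact = 94911.8 − 1426821.9 + 1332034.84 = 124.7 m.
Depth below ground = 199 − 124.7 = 74 m.

74 m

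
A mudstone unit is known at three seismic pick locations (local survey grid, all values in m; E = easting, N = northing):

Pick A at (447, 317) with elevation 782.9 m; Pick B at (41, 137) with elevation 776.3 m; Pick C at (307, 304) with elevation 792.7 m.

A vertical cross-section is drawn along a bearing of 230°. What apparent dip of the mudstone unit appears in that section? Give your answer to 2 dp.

Let the plane be z = a·E + b·N + c.
Pick B−Pick A: −406a − 180b = −6.6;  Pick C−Pick A: −140a − 13b = 9.8.
Solving gives a = −0.09285, b = 0.24610.
Unit vector along 230° is (sin 230°, cos 230°) = (-0.7660, -0.6428).
Slope in that direction = a·(-0.7660) + b·(-0.6428) = −0.08706.
Apparent dip = arctan|0.08706| = 4.98° (true dip is 14.7°, so apparent ≤ true as expected).

4.98°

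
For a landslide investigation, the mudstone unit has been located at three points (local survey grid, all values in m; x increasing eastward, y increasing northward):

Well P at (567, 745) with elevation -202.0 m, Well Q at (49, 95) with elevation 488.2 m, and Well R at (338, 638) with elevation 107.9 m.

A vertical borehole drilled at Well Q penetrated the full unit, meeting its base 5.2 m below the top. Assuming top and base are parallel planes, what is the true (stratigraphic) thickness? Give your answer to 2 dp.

Two edge vectors: Well P→Well Q = (-518, -650, 690.2), Well P→Well R = (-229, -107, 309.9).
Normal n = (Well P→Well Q) × (Well P→Well R) = (-127583.6, 2472.4, -93424).
So ∂z/∂x = −n_x/n_z = −1.36564 and ∂z/∂y = −n_y/n_z = 0.02646.
|∇z| = √(a²+b²) = 1.36590, so dip δ = arctan(1.36590) = 53.79°.
True thickness = vertical thickness × cos δ = 5.2 × cos 53.79° = 3.07 m.

3.07 m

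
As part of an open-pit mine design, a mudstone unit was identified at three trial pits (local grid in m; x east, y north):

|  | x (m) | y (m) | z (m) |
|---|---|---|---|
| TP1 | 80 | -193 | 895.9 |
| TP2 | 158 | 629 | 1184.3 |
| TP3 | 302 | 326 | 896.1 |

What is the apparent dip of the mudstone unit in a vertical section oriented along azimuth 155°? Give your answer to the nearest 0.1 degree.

40.5°

Let the plane be z = a·x + b·y + c.
TP2−TP1: 78a + 822b = 288.4;  TP3−TP1: 222a + 519b = 0.2.
Solving gives a = −1.05291, b = 0.45076.
Unit vector along 155° is (sin 155°, cos 155°) = (0.4226, -0.9063).
Slope in that direction = a·(0.4226) + b·(-0.9063) = −0.85351.
Apparent dip = arctan|0.85351| = 40.5° (true dip is 48.9°, so apparent ≤ true as expected).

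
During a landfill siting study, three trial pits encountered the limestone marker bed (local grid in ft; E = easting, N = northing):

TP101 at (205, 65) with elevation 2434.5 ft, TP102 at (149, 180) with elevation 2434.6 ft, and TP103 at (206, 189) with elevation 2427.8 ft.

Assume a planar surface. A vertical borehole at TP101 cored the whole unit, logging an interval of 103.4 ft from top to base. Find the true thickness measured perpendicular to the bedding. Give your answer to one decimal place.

102.6 ft

Two edge vectors: TP101→TP102 = (-56, 115, 0.1), TP101→TP103 = (1, 124, -6.7).
Normal n = (TP101→TP102) × (TP101→TP103) = (-782.9, -375.1, -7059).
So ∂z/∂E = −n_x/n_z = −0.11091 and ∂z/∂N = −n_y/n_z = −0.05314.
|∇z| = √(a²+b²) = 0.12298, so dip δ = arctan(0.12298) = 7.01°.
True thickness = vertical thickness × cos δ = 103.4 × cos 7.01° = 102.6 ft.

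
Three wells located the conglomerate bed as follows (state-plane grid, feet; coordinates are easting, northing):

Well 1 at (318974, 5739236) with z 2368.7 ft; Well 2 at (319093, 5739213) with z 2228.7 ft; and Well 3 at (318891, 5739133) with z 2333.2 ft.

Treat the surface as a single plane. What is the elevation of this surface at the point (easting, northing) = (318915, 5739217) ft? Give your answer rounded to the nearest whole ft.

Two edge vectors: Well 1→Well 2 = (119, -23, -140), Well 1→Well 3 = (-83, -103, -35.5).
Normal n = (Well 1→Well 2) × (Well 1→Well 3) = (-13603.5, 15844.5, -14166).
So ∂z/∂easting = −n_x/n_z = −0.96029225 and ∂z/∂northing = −n_y/n_z = 1.11848793.
Intercept c from Well 1: 2368.7 + 306308.26 − 6419266.19 = −6110589.23.
At (318915, 5739217): z = −306251.6 + 6419244.9 − 6110589.23 = 2404.1 ft.

2404 ft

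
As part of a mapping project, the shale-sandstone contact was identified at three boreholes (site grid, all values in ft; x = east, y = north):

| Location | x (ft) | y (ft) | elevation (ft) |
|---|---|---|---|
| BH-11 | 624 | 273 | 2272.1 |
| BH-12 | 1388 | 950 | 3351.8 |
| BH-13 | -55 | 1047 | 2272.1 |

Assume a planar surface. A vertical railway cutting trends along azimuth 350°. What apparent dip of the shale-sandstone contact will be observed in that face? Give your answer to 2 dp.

Two edge vectors: BH-11→BH-12 = (764, 677, 1079.7), BH-11→BH-13 = (-679, 774, 0).
Normal n = (BH-11→BH-12) × (BH-11→BH-13) = (-835687.8, -733116.3, 1051019).
So ∂z/∂x = −n_x/n_z = 0.79512 and ∂z/∂y = −n_y/n_z = 0.69753.
Unit vector along 350° is (sin 350°, cos 350°) = (-0.1736, 0.9848).
Slope in that direction = a·(-0.1736) + b·(0.9848) = 0.54886.
Apparent dip = arctan|0.54886| = 28.76° (true dip is 46.6°, so apparent ≤ true as expected).

28.76°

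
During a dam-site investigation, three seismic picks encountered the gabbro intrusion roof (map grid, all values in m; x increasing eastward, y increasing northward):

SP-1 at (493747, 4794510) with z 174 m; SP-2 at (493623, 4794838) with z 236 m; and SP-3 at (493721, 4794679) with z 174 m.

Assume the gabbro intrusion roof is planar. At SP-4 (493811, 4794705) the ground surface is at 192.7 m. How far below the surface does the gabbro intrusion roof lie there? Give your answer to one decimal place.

Two edge vectors: SP-1→SP-2 = (-124, 328, 62), SP-1→SP-3 = (-26, 169, 0).
Normal n = (SP-1→SP-2) × (SP-1→SP-3) = (-10478, -1612, -12428).
So ∂z/∂x = −n_x/n_z = −0.843096234 and ∂z/∂y = −n_y/n_z = −0.129707113.
Intercept c from SP-1: 174 + 416276.24 + 621882.05 = 1038332.29.
At (493811, 4794705): z_contact = −416330.19 − 621907.34 + 1038332.29 = 94.75 m.
Depth below ground = 192.7 − 94.75 = 98.0 m.

98.0 m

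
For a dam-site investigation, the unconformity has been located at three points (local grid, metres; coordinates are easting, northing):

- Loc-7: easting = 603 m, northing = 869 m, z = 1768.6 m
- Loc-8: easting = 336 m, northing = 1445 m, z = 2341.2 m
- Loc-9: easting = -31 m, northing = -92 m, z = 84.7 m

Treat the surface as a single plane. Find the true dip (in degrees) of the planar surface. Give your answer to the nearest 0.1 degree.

55.8°

Two edge vectors: Loc-7→Loc-8 = (-267, 576, 572.6), Loc-7→Loc-9 = (-634, -961, -1683.9).
Normal n = (Loc-7→Loc-8) × (Loc-7→Loc-9) = (-419657.8, -812629.7, 621771).
So ∂z/∂easting = −n_x/n_z = 0.67494 and ∂z/∂northing = −n_y/n_z = 1.30696.
Gradient magnitude |∇z| = √(a² + b²) = √(0.45554 + 1.70814) = 1.47095.
True dip = arctan(1.47095) = 55.8°, dipping toward SSW (azimuth ≈ 207°).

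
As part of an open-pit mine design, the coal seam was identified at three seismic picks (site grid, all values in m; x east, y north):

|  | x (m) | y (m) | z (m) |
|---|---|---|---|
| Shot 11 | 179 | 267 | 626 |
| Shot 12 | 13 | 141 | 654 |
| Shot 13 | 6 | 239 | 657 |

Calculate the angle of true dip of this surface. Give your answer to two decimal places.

Let the plane be z = a·x + b·y + c.
Shot 12−Shot 11: −166a − 126b = 28;  Shot 13−Shot 11: −173a − 28b = 31.
Solving gives a = −0.18204, b = 0.01761.
Gradient magnitude |∇z| = √(a² + b²) = √(0.03314 + 0.00031) = 0.18289.
True dip = arctan(0.18289) = 10.36°, dipping toward E (azimuth ≈ 096°).

10.36°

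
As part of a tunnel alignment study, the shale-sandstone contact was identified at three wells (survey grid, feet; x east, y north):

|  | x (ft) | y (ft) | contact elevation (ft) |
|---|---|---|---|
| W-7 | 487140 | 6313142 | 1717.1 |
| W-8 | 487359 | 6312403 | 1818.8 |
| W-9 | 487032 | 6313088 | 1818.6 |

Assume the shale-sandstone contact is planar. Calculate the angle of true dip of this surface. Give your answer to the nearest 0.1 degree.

Let the plane be z = a·x + b·y + c.
W-8−W-7: 219a − 739b = 101.7;  W-9−W-7: −108a − 54b = 101.5.
Solving gives a = −0.75860, b = −0.36243.
Gradient magnitude |∇z| = √(a² + b²) = √(0.57548 + 0.13135) = 0.84073.
True dip = arctan(0.84073) = 40.1°, dipping toward ENE (azimuth ≈ 064°).

40.1°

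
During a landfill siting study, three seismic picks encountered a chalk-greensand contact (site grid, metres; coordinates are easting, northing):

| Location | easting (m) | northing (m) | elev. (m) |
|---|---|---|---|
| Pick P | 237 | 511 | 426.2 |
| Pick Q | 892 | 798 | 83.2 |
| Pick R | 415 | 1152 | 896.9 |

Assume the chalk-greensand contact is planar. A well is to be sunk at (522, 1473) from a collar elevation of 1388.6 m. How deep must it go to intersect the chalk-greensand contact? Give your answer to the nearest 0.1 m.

Let the plane be z = a·easting + b·northing + c.
Pick Q−Pick P: 655a + 287b = −343;  Pick R−Pick P: 178a + 641b = 470.7.
Solving gives a = −0.962537, b = 1.001609.
Then c = 426.2 − a·237 − b·511 = 142.50.
At (522, 1473): z_contact = −502.44 + 1475.37 + 142.50 = 1115.43 m.
Depth below ground = 1388.6 − 1115.43 = 273.2 m.

273.2 m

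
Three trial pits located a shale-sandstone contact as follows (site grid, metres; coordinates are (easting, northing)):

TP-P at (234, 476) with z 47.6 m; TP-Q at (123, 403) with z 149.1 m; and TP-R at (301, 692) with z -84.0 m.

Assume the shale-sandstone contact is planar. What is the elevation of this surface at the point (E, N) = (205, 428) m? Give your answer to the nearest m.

Let the plane be z = a·E + b·N + c.
TP-Q−TP-P: −111a − 73b = 101.5;  TP-R−TP-P: 67a + 216b = −131.6.
Solving gives a = −0.64539, b = −0.40907.
Then c = 47.6 − a·234 − b·476 = 393.34.
At (205, 428): z = −132.3 − 175.1 + 393.34 = 86.0 m.

86 m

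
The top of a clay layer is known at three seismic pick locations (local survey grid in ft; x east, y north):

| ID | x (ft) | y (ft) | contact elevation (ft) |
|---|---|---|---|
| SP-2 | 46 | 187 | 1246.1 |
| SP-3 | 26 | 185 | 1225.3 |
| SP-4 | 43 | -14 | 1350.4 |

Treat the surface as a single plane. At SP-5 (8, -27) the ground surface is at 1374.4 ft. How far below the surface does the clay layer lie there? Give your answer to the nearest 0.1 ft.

55.3 ft

Two edge vectors: SP-2→SP-3 = (-20, -2, -20.8), SP-2→SP-4 = (-3, -201, 104.3).
Normal n = (SP-2→SP-3) × (SP-2→SP-4) = (-4389.4, 2148.4, 4014).
So ∂z/∂x = −n_x/n_z = 1.09352 and ∂z/∂y = −n_y/n_z = −0.53523.
Intercept c from SP-2: 1246.1 − 50.30 + 100.09 = 1295.89.
At (8, -27): z_contact = 8.75 + 14.45 + 1295.89 = 1319.08 ft.
Depth below ground = 1374.4 − 1319.08 = 55.3 ft.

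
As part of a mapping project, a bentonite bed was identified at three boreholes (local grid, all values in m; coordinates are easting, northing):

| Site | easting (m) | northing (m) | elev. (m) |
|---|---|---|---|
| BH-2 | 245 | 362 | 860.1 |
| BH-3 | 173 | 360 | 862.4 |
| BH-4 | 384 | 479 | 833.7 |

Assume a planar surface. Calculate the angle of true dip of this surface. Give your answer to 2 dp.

11.08°

Two edge vectors: BH-2→BH-3 = (-72, -2, 2.3), BH-2→BH-4 = (139, 117, -26.4).
Normal n = (BH-2→BH-3) × (BH-2→BH-4) = (-216.3, -1581.1, -8146).
So ∂z/∂easting = −n_x/n_z = −0.02655 and ∂z/∂northing = −n_y/n_z = −0.19410.
Gradient magnitude |∇z| = √(a² + b²) = √(0.00071 + 0.03767) = 0.19590.
True dip = arctan(0.19590) = 11.08°, dipping toward N (azimuth ≈ 008°).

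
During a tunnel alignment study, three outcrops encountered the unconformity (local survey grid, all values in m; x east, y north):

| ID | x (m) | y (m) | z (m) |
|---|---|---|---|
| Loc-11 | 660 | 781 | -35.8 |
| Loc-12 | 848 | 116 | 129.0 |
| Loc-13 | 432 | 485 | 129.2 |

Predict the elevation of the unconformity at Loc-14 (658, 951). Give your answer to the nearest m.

-91 m

Let the plane be z = a·x + b·y + c.
Loc-12−Loc-11: 188a − 665b = 164.8;  Loc-13−Loc-11: −228a − 296b = 165.
Solving gives a = −0.29404, b = −0.33095.
Then c = -35.8 − a·660 − b·781 = 416.73.
At (658, 951): z = −193.5 − 314.7 + 416.73 = -91.5 m.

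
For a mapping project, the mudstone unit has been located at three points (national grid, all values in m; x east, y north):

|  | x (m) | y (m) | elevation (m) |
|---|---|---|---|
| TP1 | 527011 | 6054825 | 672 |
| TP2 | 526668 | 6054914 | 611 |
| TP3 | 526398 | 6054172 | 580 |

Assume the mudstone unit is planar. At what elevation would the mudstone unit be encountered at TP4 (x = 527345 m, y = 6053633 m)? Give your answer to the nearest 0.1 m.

Two edge vectors: TP1→TP2 = (-343, 89, -61), TP1→TP3 = (-613, -653, -92).
Normal n = (TP1→TP2) × (TP1→TP3) = (-48021, 5837, 278536).
So ∂z/∂x = −n_x/n_z = 0.172405003 and ∂z/∂y = −n_y/n_z = −0.020955999.
Intercept c from TP1: 672 − 90859.33 + 126884.90 = 36697.57.
At (527345, 6053633): z = 90916.9 − 126859.9 + 36697.57 = 754.6 m.

754.6 m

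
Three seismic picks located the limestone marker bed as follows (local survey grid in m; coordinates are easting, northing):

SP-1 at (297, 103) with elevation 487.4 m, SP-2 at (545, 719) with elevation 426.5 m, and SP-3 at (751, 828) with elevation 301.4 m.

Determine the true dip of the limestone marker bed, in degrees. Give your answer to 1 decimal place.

36.1°

Two edge vectors: SP-1→SP-2 = (248, 616, -60.9), SP-1→SP-3 = (454, 725, -186).
Normal n = (SP-1→SP-2) × (SP-1→SP-3) = (-70423.5, 18479.4, -99864).
So ∂z/∂easting = −n_x/n_z = −0.70519 and ∂z/∂northing = −n_y/n_z = 0.18505.
Gradient magnitude |∇z| = √(a² + b²) = √(0.49730 + 0.03424) = 0.72907.
True dip = arctan(0.72907) = 36.1°, dipping toward ESE (azimuth ≈ 105°).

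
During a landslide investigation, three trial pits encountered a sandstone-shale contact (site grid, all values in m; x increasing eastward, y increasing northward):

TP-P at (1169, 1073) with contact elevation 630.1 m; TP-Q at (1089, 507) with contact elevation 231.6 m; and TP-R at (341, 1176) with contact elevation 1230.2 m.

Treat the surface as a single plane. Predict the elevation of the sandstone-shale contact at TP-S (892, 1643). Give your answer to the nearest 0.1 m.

1255.3 m

Let the plane be z = a·x + b·y + c.
TP-Q−TP-P: −80a − 566b = −398.5;  TP-R−TP-P: −828a + 103b = 600.1.
Solving gives a = −0.626166, b = 0.792568.
Then c = 630.1 − a·1169 − b·1073 = 511.66.
At (892, 1643): z = −558.5 + 1302.2 + 511.66 = 1255.3 m.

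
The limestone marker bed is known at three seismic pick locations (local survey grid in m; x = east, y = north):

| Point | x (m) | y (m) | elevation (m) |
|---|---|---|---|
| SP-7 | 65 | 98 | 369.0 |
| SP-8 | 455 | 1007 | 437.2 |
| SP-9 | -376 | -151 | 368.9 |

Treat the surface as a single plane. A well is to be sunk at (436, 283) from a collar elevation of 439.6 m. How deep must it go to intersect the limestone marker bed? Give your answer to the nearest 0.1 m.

Let the plane be z = a·x + b·y + c.
SP-8−SP-7: 390a + 909b = 68.2;  SP-9−SP-7: −441a − 249b = −0.1.
Solving gives a = −0.055606, b = 0.098885.
Then c = 369 − a·65 − b·98 = 362.92.
At (436, 283): z_contact = −24.24 + 27.98 + 362.92 = 366.66 m.
Depth below ground = 439.6 − 366.66 = 72.9 m.

72.9 m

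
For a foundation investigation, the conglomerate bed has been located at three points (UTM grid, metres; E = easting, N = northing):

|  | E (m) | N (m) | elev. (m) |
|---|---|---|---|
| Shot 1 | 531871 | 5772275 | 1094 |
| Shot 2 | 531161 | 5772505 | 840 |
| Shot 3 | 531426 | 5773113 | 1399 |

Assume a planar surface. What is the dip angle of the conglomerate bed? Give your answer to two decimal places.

Two edge vectors: Shot 1→Shot 2 = (-710, 230, -254), Shot 1→Shot 3 = (-445, 838, 305).
Normal n = (Shot 1→Shot 2) × (Shot 1→Shot 3) = (283002, 329580, -492630).
So ∂z/∂E = −n_x/n_z = 0.57447 and ∂z/∂N = −n_y/n_z = 0.66902.
Gradient magnitude |∇z| = √(a² + b²) = √(0.33002 + 0.44759) = 0.88182.
True dip = arctan(0.88182) = 41.41°, dipping toward SW (azimuth ≈ 221°).

41.41°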